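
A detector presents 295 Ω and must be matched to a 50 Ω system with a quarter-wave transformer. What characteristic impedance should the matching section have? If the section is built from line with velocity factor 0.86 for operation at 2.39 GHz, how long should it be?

Z_qwt = √(Z_0·R_L) = √(50 × 295) = √14750
λ = 0.86·c/f = 0.108 m, so l = λ/4 = 0.027 m

Z_qwt ≈ 121 Ω; length ≈ 2.7 cm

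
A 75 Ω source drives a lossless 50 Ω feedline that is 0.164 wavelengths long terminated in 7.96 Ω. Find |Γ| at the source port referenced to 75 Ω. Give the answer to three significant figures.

βl = 2π × 0.164 = 59°
tan(βl) = 1.67
Z_in = Z_0·(Z_L + jZ_0·tanβl)/(Z_0 + jZ_L·tanβl) = 28.1 + j75.9 Ω
Γ_s = (Z_in − Z_s)/(Z_in + Z_s) = (-46.9 + j75.9)/(103 + j75.9), |Γ_s| = 0.697

|Γ| ≈ 0.697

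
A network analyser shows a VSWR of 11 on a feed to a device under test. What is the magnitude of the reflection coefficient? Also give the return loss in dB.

|Γ| ≈ 0.833; return loss ≈ 1.58 dB

|Γ| = (S − 1)/(S + 1) = (11 − 1)/(11 + 1) = 10/12
RL = −20·log₁₀|Γ| = −20·log₁₀(0.833)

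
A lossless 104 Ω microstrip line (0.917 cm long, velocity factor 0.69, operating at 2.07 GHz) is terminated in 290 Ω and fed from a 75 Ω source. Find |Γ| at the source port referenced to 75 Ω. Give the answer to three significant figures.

|Γ| ≈ 0.54

λ = v/f = 0.69·c / 2.07 GHz = 0.1 m
βl = 2π·l/λ = 2π × 0.0917 = 33°
tan(βl) = 0.65
Z_in = Z_0·(Z_L + jZ_0·tanβl)/(Z_0 + jZ_L·tanβl) = 96.3 − j107 Ω
Γ_s = (Z_in − Z_s)/(Z_in + Z_s) = (21.3 − j107)/(171 − j107), |Γ_s| = 0.54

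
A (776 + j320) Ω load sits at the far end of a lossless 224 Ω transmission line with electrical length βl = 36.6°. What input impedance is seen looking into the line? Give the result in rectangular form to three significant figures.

Z_in ≈ 182 − j306 Ω

tan(βl) = tan(36.6°) = 0.743
Z_in = Z_0·(Z_L + jZ_0·tanβl)/(Z_0 + jZ_L·tanβl)
     = 224·(776 + j486)/(-13.7 + j576)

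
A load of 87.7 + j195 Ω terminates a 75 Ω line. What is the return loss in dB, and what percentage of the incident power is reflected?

RL ≈ 2.28 dB; 59.2% of incident power reflected

Γ = (12.7 + j195)/(162.7 + j195), |Γ| = 0.769
RL = −20·log₁₀(0.769) = 2.28 dB
P_refl/P_inc = |Γ|² = 0.592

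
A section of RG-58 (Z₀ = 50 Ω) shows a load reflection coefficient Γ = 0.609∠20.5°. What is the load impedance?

Z_L ≈ 137 + j92.7 Ω

Z_L = Z_0·(1 + Γ)/(1 − Γ) = 50·(1.57 + j0.213)/(0.43 − j0.213)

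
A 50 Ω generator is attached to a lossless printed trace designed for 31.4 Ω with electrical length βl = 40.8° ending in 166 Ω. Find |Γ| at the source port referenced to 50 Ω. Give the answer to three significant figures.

|Γ| ≈ 0.694

tan(βl) = 0.863
Z_in = Z_0·(Z_L + jZ_0·tanβl)/(Z_0 + jZ_L·tanβl) = 13.3 − j33.5 Ω
Γ_s = (Z_in − Z_s)/(Z_in + Z_s) = (-36.7 − j33.5)/(63.3 − j33.5), |Γ_s| = 0.694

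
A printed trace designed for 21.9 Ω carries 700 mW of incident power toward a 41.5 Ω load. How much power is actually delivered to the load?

Γ = (41.5 − 21.9)/(41.5 + 21.9) = 0.309
|Γ|² = 0.0956
P_refl = |Γ|²·P_inc = 66.9 mW, P_del = (1 − |Γ|²)·P_inc = 633 mW

P_delivered ≈ 633 mW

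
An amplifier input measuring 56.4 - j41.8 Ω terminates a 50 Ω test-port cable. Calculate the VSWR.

Γ = (Z_L − Z_0)/(Z_L + Z_0) = (6.4 − j41.8)/(106.4 − j41.8)
|Γ| = 42.3/114 = 0.37
VSWR = (1 + |Γ|)/(1 − |Γ|) = 1.37/0.63

VSWR ≈ 2.17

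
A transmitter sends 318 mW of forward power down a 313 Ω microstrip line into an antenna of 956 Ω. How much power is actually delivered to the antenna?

Γ = (956 − 313)/(956 + 313) = 0.507
|Γ|² = 0.257
P_refl = |Γ|²·P_inc = 81.6 mW, P_del = (1 − |Γ|²)·P_inc = 236 mW

P_delivered ≈ 236 mW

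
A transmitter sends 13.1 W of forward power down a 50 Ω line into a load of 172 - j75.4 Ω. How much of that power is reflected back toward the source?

P_reflected ≈ 4.9 W

|Γ| = |(122 − j75.4)/(222 − j75.4)| = 0.612
|Γ|² = 0.374
P_refl = |Γ|²·P_inc = 4.9 W, P_del = (1 − |Γ|²)·P_inc = 8.2 W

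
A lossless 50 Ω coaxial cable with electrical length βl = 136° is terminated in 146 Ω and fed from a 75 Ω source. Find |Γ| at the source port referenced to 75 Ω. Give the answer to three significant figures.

|Γ| ≈ 0.522

tan(βl) = -0.966
Z_in = Z_0·(Z_L + jZ_0·tanβl)/(Z_0 + jZ_L·tanβl) = 31.5 + j40.6 Ω
Γ_s = (Z_in − Z_s)/(Z_in + Z_s) = (-43.5 + j40.6)/(107 + j40.6), |Γ_s| = 0.522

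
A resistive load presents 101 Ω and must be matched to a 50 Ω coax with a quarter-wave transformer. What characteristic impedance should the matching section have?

Z_qwt = √(Z_0·R_L) = √(50 × 101) = √5050

Z_qwt ≈ 71.1 Ω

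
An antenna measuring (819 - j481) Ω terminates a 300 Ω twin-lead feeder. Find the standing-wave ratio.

Γ = (Z_L − Z_0)/(Z_L + Z_0) = (519 − j481)/(1119 − j481)
|Γ| = 708/1220 = 0.581
VSWR = (1 + |Γ|)/(1 − |Γ|) = 1.58/0.419

VSWR ≈ 3.77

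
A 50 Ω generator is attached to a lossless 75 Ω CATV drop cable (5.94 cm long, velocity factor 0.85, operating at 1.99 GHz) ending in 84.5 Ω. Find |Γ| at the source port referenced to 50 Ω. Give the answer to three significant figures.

λ = v/f = 0.85·c / 1.99 GHz = 0.128 m
βl = 2π·l/λ = 2π × 0.464 = 167°
tan(βl) = -0.233
Z_in = Z_0·(Z_L + jZ_0·tanβl)/(Z_0 + jZ_L·tanβl) = 83.3 + j4.41 Ω
Γ_s = (Z_in − Z_s)/(Z_in + Z_s) = (33.3 + j4.41)/(133 + j4.41), |Γ_s| = 0.252

|Γ| ≈ 0.252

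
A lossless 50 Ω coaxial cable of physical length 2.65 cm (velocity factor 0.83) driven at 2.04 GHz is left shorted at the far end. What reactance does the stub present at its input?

X_in ≈ 238 Ω (inductive)

λ = v/f = 0.83·c / 2.04 GHz = 0.122 m
βl = 2π·l/λ = 2π × 0.217 = 78.2°
tan(βl) = 4.77
For a shorted stub, Z_in = jZ_0·tan(βl)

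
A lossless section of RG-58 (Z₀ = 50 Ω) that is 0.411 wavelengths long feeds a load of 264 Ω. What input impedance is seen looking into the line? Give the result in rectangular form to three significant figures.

Z_in ≈ 30.8 + j70.6 Ω

βl = 2π × 0.411 = 148°
tan(βl) = tan(148°) = -0.626
Z_in = Z_0·(Z_L + jZ_0·tanβl)/(Z_0 + jZ_L·tanβl)
     = 50·(264 − j31.3)/(50 − j165)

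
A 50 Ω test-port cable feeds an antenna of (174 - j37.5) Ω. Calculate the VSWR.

VSWR ≈ 3.66

Γ = (Z_L − Z_0)/(Z_L + Z_0) = (124 − j37.5)/(224 − j37.5)
|Γ| = 130/227 = 0.57
VSWR = (1 + |Γ|)/(1 − |Γ|) = 1.57/0.43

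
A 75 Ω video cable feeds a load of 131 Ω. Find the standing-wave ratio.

VSWR ≈ 1.75

Γ = (131 − 75)/(131 + 75) = 0.272
VSWR = (1 + 0.272)/(1 − 0.272)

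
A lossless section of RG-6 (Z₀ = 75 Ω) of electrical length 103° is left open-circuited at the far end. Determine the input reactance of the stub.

X_in ≈ 17.3 Ω (inductive)

tan(βl) = -4.33
For an open-circuited stub, Z_in = −jZ_0·cot(βl) = −jZ_0/tan(βl)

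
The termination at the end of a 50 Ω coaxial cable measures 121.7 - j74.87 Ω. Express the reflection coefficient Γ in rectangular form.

Γ = (Z_L − Z_0)/(Z_L + Z_0) = (71.7 − j74.87)/(171.7 − j74.87)

Γ ≈ 0.511 − j0.213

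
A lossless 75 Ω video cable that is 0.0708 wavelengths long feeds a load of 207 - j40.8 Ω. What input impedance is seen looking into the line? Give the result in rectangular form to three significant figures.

Z_in ≈ 76.6 − j84 Ω

βl = 2π × 0.0708 = 25.5°
tan(βl) = tan(25.5°) = 0.477
Z_in = Z_0·(Z_L + jZ_0·tanβl)/(Z_0 + jZ_L·tanβl)
     = 75·(207 − j5.05)/(94.5 + j98.7)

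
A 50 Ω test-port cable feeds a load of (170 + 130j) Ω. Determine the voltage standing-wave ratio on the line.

VSWR ≈ 5.5

Γ = (Z_L − Z_0)/(Z_L + Z_0) = (120 + j130)/(220 + j130)
|Γ| = 177/256 = 0.692
VSWR = (1 + |Γ|)/(1 − |Γ|) = 1.69/0.308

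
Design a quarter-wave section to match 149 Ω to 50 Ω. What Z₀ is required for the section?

Z_qwt ≈ 86.3 Ω

Z_qwt = √(Z_0·R_L) = √(50 × 149) = √7450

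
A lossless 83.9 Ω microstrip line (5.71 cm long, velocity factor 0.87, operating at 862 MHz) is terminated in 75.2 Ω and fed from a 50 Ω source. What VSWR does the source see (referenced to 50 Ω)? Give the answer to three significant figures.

λ = v/f = 0.87·c / 862 MHz = 0.303 m
βl = 2π·l/λ = 2π × 0.189 = 67.9°
tan(βl) = 2.46
Z_in = Z_0·(Z_L + jZ_0·tanβl)/(Z_0 + jZ_L·tanβl) = 90.5 + j6.92 Ω
Γ_s = (Z_in − Z_s)/(Z_in + Z_s) = (40.5 + j6.92)/(140 + j6.92), |Γ_s| = 0.292
VSWR = (1 + |Γ_s|)/(1 − |Γ_s|)

VSWR ≈ 1.82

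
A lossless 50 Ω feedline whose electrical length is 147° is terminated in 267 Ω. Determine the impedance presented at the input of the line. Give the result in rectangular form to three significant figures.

Z_in ≈ 29.1 + j68.6 Ω

tan(βl) = tan(147°) = -0.649
Z_in = Z_0·(Z_L + jZ_0·tanβl)/(Z_0 + jZ_L·tanβl)
     = 50·(267 − j32.5)/(50 − j173)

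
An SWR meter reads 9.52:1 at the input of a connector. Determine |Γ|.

|Γ| ≈ 0.81

|Γ| = (S − 1)/(S + 1) = (9.52 − 1)/(9.52 + 1) = 8.52/10.5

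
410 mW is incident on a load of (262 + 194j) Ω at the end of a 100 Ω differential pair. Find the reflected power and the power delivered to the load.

|Γ| = |(162 + j194)/(362 + j194)| = 0.615
|Γ|² = 0.379
P_refl = |Γ|²·P_inc = 155 mW, P_del = (1 − |Γ|²)·P_inc = 255 mW

P_reflected ≈ 155 mW; P_delivered ≈ 255 mW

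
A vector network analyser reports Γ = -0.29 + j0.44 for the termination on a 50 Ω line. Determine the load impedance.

Z_L ≈ 19.4 + j23.7 Ω

Z_L = Z_0·(1 + Γ)/(1 − Γ) = 50·(0.71 + j0.44)/(1.29 − j0.44)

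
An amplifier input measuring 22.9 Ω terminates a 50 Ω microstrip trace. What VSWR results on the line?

For a purely resistive load, VSWR = R_L/Z_0 or Z_0/R_L (whichever > 1) = 50/22.9

VSWR ≈ 2.18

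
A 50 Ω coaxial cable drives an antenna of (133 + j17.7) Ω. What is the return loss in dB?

RL ≈ 6.71 dB

Γ = (83 + j17.7)/(183 + j17.7), |Γ| = 0.462
RL = −20·log₁₀|Γ| = −20·log₁₀(0.462)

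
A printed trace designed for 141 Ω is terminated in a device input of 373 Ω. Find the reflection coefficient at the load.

Γ = 0.451

Γ = (Z_L − Z_0)/(Z_L + Z_0) = (373 − 141)/(373 + 141) = 232/514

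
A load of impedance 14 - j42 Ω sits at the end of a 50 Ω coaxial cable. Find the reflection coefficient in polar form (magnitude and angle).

Γ = (Z_L − Z_0)/(Z_L + Z_0) = (-36 − j42)/(64 − j42)
|Γ| = 55.3/76.6 = 0.723

Γ ≈ 0.723 ∠ -97.3°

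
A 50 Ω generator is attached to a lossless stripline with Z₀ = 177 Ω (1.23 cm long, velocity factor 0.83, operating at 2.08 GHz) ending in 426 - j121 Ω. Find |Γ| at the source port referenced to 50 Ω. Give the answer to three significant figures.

λ = v/f = 0.83·c / 2.08 GHz = 0.12 m
βl = 2π·l/λ = 2π × 0.103 = 37°
tan(βl) = 0.753
Z_in = Z_0·(Z_L + jZ_0·tanβl)/(Z_0 + jZ_L·tanβl) = 120 − j135 Ω
Γ_s = (Z_in − Z_s)/(Z_in + Z_s) = (69.6 − j135)/(170 − j135), |Γ_s| = 0.701

|Γ| ≈ 0.701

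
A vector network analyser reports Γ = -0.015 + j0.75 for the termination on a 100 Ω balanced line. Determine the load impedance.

Z_L ≈ 27.5 + j94.2 Ω

Z_L = Z_0·(1 + Γ)/(1 − Γ) = 100·(0.985 + j0.75)/(1.01 − j0.75)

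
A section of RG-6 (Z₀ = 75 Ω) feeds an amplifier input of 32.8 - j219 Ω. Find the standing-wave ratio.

VSWR ≈ 22.2

Γ = (Z_L − Z_0)/(Z_L + Z_0) = (-42.2 − j219)/(107.8 − j219)
|Γ| = 223/244 = 0.914
VSWR = (1 + |Γ|)/(1 − |Γ|) = 1.91/0.0863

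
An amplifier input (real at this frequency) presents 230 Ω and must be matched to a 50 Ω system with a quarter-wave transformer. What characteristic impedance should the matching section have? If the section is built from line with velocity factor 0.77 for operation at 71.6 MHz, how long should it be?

Z_qwt ≈ 107 Ω; length ≈ 80.7 cm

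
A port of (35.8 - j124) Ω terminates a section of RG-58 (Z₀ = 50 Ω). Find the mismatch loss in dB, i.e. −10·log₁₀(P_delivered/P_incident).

mismatch loss ≈ 5.02 dB

Γ = (-14.2 − j124)/(85.8 − j124), |Γ| = 0.828
|Γ|² = 0.685, so P_del/P_inc = 1 − |Γ|² = 0.315
ML = −10·log₁₀(1 − |Γ|²)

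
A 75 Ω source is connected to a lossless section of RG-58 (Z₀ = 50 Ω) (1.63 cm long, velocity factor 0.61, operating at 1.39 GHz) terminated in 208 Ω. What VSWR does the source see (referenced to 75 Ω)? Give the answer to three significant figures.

VSWR ≈ 4.52

λ = v/f = 0.61·c / 1.39 GHz = 0.132 m
βl = 2π·l/λ = 2π × 0.124 = 44.6°
tan(βl) = 0.985
Z_in = Z_0·(Z_L + jZ_0·tanβl)/(Z_0 + jZ_L·tanβl) = 23 − j45.1 Ω
Γ_s = (Z_in − Z_s)/(Z_in + Z_s) = (-52 − j45.1)/(98 − j45.1), |Γ_s| = 0.638
VSWR = (1 + |Γ_s|)/(1 − |Γ_s|)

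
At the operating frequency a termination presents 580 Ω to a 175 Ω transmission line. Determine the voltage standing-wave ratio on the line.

For a purely resistive load, VSWR = R_L/Z_0 or Z_0/R_L (whichever > 1) = 580/175

VSWR ≈ 3.31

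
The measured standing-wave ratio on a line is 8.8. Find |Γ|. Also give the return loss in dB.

|Γ| = (S − 1)/(S + 1) = (8.8 − 1)/(8.8 + 1) = 7.8/9.8
RL = −20·log₁₀|Γ| = −20·log₁₀(0.796)

|Γ| ≈ 0.796; return loss ≈ 1.98 dB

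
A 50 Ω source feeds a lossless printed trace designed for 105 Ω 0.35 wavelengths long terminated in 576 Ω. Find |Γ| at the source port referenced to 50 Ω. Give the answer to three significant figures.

βl = 2π × 0.35 = 126°
tan(βl) = -1.38
Z_in = Z_0·(Z_L + jZ_0·tanβl)/(Z_0 + jZ_L·tanβl) = 28.7 + j72.5 Ω
Γ_s = (Z_in − Z_s)/(Z_in + Z_s) = (-21.3 + j72.5)/(78.7 + j72.5), |Γ_s| = 0.706

|Γ| ≈ 0.706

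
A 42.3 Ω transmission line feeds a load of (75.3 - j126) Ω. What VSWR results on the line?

Γ = (Z_L − Z_0)/(Z_L + Z_0) = (33 − j126)/(117.6 − j126)
|Γ| = 130/172 = 0.756
VSWR = (1 + |Γ|)/(1 − |Γ|) = 1.76/0.244

VSWR ≈ 7.19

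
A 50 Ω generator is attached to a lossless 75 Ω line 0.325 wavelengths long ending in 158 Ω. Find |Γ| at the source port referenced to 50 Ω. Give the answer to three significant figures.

|Γ| ≈ 0.3

βl = 2π × 0.325 = 117°
tan(βl) = -1.96
Z_in = Z_0·(Z_L + jZ_0·tanβl)/(Z_0 + jZ_L·tanβl) = 42.4 + j28 Ω
Γ_s = (Z_in − Z_s)/(Z_in + Z_s) = (-7.63 + j28)/(92.4 + j28), |Γ_s| = 0.3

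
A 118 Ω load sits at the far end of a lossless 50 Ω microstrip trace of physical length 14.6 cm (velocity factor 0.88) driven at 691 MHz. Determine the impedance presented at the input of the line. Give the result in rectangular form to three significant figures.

λ = v/f = 0.88·c / 691 MHz = 0.382 m
βl = 2π·l/λ = 2π × 0.382 = 138°
tan(βl) = tan(138°) = -0.914
Z_in = Z_0·(Z_L + jZ_0·tanβl)/(Z_0 + jZ_L·tanβl)
     = 50·(118 − j45.7)/(50 − j108)

Z_in ≈ 38.3 + j36.9 Ω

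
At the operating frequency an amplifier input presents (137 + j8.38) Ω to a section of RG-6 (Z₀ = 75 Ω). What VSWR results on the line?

Γ = (Z_L − Z_0)/(Z_L + Z_0) = (62 + j8.38)/(212 + j8.38)
|Γ| = 62.6/212 = 0.295
VSWR = (1 + |Γ|)/(1 − |Γ|) = 1.29/0.705

VSWR ≈ 1.84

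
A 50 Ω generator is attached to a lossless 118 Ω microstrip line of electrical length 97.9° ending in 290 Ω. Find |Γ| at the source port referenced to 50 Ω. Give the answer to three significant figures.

|Γ| ≈ 0.137

tan(βl) = -7.21
Z_in = Z_0·(Z_L + jZ_0·tanβl)/(Z_0 + jZ_L·tanβl) = 48.8 + j13.6 Ω
Γ_s = (Z_in − Z_s)/(Z_in + Z_s) = (-1.22 + j13.6)/(98.8 + j13.6), |Γ_s| = 0.137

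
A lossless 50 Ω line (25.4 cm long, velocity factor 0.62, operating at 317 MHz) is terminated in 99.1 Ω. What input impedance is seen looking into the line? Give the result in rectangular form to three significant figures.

Z_in ≈ 66.5 + j36.7 Ω

λ = v/f = 0.62·c / 317 MHz = 0.587 m
βl = 2π·l/λ = 2π × 0.433 = 156°
tan(βl) = tan(156°) = -0.449
Z_in = Z_0·(Z_L + jZ_0·tanβl)/(Z_0 + jZ_L·tanβl)
     = 50·(99.1 − j22.4)/(50 − j44.5)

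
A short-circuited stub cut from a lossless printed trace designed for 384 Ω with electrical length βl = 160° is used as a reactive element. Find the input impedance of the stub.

Z_in ≈ −j140 Ω

tan(βl) = -0.364
For a short-circuited stub, Z_in = jZ_0·tan(βl)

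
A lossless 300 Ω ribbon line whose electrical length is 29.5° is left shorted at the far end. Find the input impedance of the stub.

tan(βl) = 0.566
For a shorted stub, Z_in = jZ_0·tan(βl)

Z_in ≈ +j170 Ω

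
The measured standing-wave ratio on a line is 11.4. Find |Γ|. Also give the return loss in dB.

|Γ| ≈ 0.839; return loss ≈ 1.53 dB

|Γ| = (S − 1)/(S + 1) = (11.4 − 1)/(11.4 + 1) = 10.4/12.4
RL = −20·log₁₀|Γ| = −20·log₁₀(0.839)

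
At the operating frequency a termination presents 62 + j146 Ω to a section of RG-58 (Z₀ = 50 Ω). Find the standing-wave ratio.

VSWR ≈ 8.81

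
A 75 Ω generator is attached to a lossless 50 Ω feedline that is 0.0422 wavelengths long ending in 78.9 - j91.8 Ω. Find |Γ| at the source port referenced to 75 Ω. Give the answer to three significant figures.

|Γ| ≈ 0.586

βl = 2π × 0.0422 = 15.2°
tan(βl) = 0.272
Z_in = Z_0·(Z_L + jZ_0·tanβl)/(Z_0 + jZ_L·tanβl) = 34.9 − j62.2 Ω
Γ_s = (Z_in − Z_s)/(Z_in + Z_s) = (-40.1 − j62.2)/(110 − j62.2), |Γ_s| = 0.586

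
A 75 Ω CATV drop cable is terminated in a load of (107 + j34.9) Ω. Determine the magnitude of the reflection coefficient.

|Γ| ≈ 0.256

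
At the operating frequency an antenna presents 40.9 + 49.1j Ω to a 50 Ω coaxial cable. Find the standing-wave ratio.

VSWR ≈ 2.87

Γ = (Z_L − Z_0)/(Z_L + Z_0) = (-9.1 + j49.1)/(90.9 + j49.1)
|Γ| = 49.9/103 = 0.483
VSWR = (1 + |Γ|)/(1 − |Γ|) = 1.48/0.517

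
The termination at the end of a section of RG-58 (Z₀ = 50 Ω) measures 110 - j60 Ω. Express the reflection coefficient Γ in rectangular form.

Γ = (Z_L − Z_0)/(Z_L + Z_0) = (60 − j60)/(160 − j60)

Γ ≈ 0.452 − j0.205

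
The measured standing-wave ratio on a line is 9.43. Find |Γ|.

|Γ| = (S − 1)/(S + 1) = (9.43 − 1)/(9.43 + 1) = 8.43/10.4

|Γ| ≈ 0.808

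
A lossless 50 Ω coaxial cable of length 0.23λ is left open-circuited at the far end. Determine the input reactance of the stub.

βl = 2π × 0.23 = 82.8°
tan(βl) = 7.92
For an open-circuited stub, Z_in = −jZ_0·cot(βl) = −jZ_0/tan(βl)

X_in ≈ -6.32 Ω (capacitive)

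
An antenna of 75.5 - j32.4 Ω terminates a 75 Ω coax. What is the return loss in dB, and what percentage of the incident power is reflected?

Γ = (0.5 − j32.4)/(150.5 − j32.4), |Γ| = 0.21
RL = −20·log₁₀(0.21) = 13.5 dB
P_refl/P_inc = |Γ|² = 0.0443

RL ≈ 13.5 dB; 4.43% of incident power reflected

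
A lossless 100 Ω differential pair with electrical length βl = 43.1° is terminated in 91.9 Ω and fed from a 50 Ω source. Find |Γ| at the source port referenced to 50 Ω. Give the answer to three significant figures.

tan(βl) = 0.936
Z_in = Z_0·(Z_L + jZ_0·tanβl)/(Z_0 + jZ_L·tanβl) = 99.1 + j8.36 Ω
Γ_s = (Z_in − Z_s)/(Z_in + Z_s) = (49.1 + j8.36)/(149 + j8.36), |Γ_s| = 0.333

|Γ| ≈ 0.333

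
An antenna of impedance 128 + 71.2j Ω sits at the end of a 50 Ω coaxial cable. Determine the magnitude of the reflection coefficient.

Γ = (Z_L − Z_0)/(Z_L + Z_0) = (78 + j71.2)/(178 + j71.2)
|Γ| = 106/192

|Γ| ≈ 0.551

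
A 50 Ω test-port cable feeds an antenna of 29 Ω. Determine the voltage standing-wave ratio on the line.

Γ = (29 − 50)/(29 + 50) = -0.266
VSWR = (1 + 0.266)/(1 − 0.266)

VSWR ≈ 1.72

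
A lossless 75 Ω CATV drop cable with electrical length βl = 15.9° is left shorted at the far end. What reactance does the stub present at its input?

tan(βl) = 0.285
For a shorted stub, Z_in = jZ_0·tan(βl)

X_in ≈ 21.4 Ω (inductive)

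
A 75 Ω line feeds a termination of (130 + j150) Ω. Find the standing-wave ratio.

Γ = (Z_L − Z_0)/(Z_L + Z_0) = (55 + j150)/(205 + j150)
|Γ| = 160/254 = 0.629
VSWR = (1 + |Γ|)/(1 − |Γ|) = 1.63/0.371

VSWR ≈ 4.39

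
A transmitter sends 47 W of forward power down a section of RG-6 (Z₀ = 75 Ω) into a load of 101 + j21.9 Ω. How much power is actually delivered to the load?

P_delivered ≈ 45.3 W

|Γ| = |(26 + j21.9)/(176 + j21.9)| = 0.192
|Γ|² = 0.0367
P_refl = |Γ|²·P_inc = 1.73 W, P_del = (1 − |Γ|²)·P_inc = 45.3 W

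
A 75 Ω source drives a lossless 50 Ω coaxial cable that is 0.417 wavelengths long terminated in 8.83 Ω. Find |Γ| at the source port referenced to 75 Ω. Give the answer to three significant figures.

|Γ| ≈ 0.76

βl = 2π × 0.417 = 150°
tan(βl) = -0.575
Z_in = Z_0·(Z_L + jZ_0·tanβl)/(Z_0 + jZ_L·tanβl) = 11.6 − j27.5 Ω
Γ_s = (Z_in − Z_s)/(Z_in + Z_s) = (-63.4 − j27.5)/(86.6 − j27.5), |Γ_s| = 0.76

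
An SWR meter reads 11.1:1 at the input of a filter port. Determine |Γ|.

|Γ| = (S − 1)/(S + 1) = (11.1 − 1)/(11.1 + 1) = 10.1/12.1

|Γ| ≈ 0.835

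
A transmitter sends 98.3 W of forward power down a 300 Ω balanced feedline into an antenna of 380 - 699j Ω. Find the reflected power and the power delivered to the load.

P_reflected ≈ 51.2 W; P_delivered ≈ 47.1 W

|Γ| = |(80 − j699)/(680 − j699)| = 0.721
|Γ|² = 0.521
P_refl = |Γ|²·P_inc = 51.2 W, P_del = (1 − |Γ|²)·P_inc = 47.1 W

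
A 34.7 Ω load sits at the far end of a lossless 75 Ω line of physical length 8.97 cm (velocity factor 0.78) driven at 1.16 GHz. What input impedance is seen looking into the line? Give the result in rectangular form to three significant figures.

λ = v/f = 0.78·c / 1.16 GHz = 0.202 m
βl = 2π·l/λ = 2π × 0.445 = 160°
tan(βl) = tan(160°) = -0.362
Z_in = Z_0·(Z_L + jZ_0·tanβl)/(Z_0 + jZ_L·tanβl)
     = 75·(34.7 − j27.2)/(75 − j12.6)

Z_in ≈ 38.2 − j20.8 Ω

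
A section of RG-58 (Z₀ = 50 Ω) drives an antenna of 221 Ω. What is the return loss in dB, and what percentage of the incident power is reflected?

Γ = (221 − 50)/(221 + 50) = 0.631
RL = −20·log₁₀(0.631) = 4 dB
P_refl/P_inc = |Γ|² = 0.398

RL ≈ 4 dB; 39.8% of incident power reflected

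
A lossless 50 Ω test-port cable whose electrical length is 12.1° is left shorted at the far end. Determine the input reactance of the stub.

X_in ≈ 10.7 Ω (inductive)

tan(βl) = 0.214
For a shorted stub, Z_in = jZ_0·tan(βl)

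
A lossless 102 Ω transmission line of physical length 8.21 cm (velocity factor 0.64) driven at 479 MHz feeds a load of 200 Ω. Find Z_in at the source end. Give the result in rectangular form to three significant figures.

Z_in ≈ 55.2 − j21.5 Ω

λ = v/f = 0.64·c / 479 MHz = 0.401 m
βl = 2π·l/λ = 2π × 0.205 = 73.7°
tan(βl) = tan(73.7°) = 3.43
Z_in = Z_0·(Z_L + jZ_0·tanβl)/(Z_0 + jZ_L·tanβl)
     = 102·(200 + j350)/(102 + j686)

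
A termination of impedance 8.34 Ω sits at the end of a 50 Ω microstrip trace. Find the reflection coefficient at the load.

Γ = (Z_L − Z_0)/(Z_L + Z_0) = (8.34 − 50)/(8.34 + 50) = -41.66/58.34

Γ = -0.714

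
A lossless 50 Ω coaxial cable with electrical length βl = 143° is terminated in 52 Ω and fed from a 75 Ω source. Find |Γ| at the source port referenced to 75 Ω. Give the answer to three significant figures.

tan(βl) = -0.754
Z_in = Z_0·(Z_L + jZ_0·tanβl)/(Z_0 + jZ_L·tanβl) = 50.5 + j1.9 Ω
Γ_s = (Z_in − Z_s)/(Z_in + Z_s) = (-24.5 + j1.9)/(126 + j1.9), |Γ_s| = 0.196

|Γ| ≈ 0.196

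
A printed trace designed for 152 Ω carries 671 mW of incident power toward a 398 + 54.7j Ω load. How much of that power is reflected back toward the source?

P_reflected ≈ 139 mW

|Γ| = |(246 + j54.7)/(550 + j54.7)| = 0.456
|Γ|² = 0.208
P_refl = |Γ|²·P_inc = 139 mW, P_del = (1 − |Γ|²)·P_inc = 532 mW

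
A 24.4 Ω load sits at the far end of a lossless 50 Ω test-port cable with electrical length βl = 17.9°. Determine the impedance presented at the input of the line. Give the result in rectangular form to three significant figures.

tan(βl) = tan(17.9°) = 0.323
Z_in = Z_0·(Z_L + jZ_0·tanβl)/(Z_0 + jZ_L·tanβl)
     = 50·(24.4 + j16.1)/(50 + j7.88)

Z_in ≈ 26.3 + j12 Ω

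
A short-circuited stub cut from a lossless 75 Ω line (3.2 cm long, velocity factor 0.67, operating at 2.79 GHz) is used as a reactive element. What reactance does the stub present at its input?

λ = v/f = 0.67·c / 2.79 GHz = 0.072 m
βl = 2π·l/λ = 2π × 0.444 = 160°
tan(βl) = -0.366
For a short-circuited stub, Z_in = jZ_0·tan(βl)

X_in ≈ -27.4 Ω (capacitive)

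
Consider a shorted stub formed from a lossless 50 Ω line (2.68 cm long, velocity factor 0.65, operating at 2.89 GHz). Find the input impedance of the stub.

λ = v/f = 0.65·c / 2.89 GHz = 0.0675 m
βl = 2π·l/λ = 2π × 0.397 = 143°
tan(βl) = -0.754
For a shorted stub, Z_in = jZ_0·tan(βl)

Z_in ≈ −j37.7 Ω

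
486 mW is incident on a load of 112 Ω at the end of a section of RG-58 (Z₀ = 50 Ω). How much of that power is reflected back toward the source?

Γ = (112 − 50)/(112 + 50) = 0.383
|Γ|² = 0.146
P_refl = |Γ|²·P_inc = 71.2 mW, P_del = (1 − |Γ|²)·P_inc = 415 mW

P_reflected ≈ 71.2 mW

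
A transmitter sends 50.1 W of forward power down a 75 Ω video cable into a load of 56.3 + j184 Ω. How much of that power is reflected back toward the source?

P_reflected ≈ 33.5 W

|Γ| = |(-18.7 + j184)/(131.3 + j184)| = 0.818
|Γ|² = 0.669
P_refl = |Γ|²·P_inc = 33.5 W, P_del = (1 − |Γ|²)·P_inc = 16.6 W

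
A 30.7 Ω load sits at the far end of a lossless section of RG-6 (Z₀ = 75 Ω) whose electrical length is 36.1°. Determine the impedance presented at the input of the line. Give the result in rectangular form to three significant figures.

Z_in ≈ 43.2 + j41.8 Ω

tan(βl) = tan(36.1°) = 0.729
Z_in = Z_0·(Z_L + jZ_0·tanβl)/(Z_0 + jZ_L·tanβl)
     = 75·(30.7 + j54.7)/(75 + j22.4)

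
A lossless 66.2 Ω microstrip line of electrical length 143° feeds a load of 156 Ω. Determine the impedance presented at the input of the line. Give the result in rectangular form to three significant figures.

tan(βl) = tan(143°) = -0.754
Z_in = Z_0·(Z_L + jZ_0·tanβl)/(Z_0 + jZ_L·tanβl)
     = 66.2·(156 − j49.9)/(66.2 − j118)

Z_in ≈ 58.9 + j54.7 Ω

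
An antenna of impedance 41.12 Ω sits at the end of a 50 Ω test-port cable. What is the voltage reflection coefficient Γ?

Γ = (Z_L − Z_0)/(Z_L + Z_0) = (41.12 − 50)/(41.12 + 50) = -8.88/91.12

Γ = -0.0975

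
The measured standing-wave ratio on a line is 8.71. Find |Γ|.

|Γ| ≈ 0.794

|Γ| = (S − 1)/(S + 1) = (8.71 − 1)/(8.71 + 1) = 7.71/9.71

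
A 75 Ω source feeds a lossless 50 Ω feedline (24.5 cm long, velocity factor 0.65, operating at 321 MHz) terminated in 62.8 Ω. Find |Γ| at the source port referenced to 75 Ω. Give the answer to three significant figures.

λ = v/f = 0.65·c / 321 MHz = 0.607 m
βl = 2π·l/λ = 2π × 0.403 = 145°
tan(βl) = -0.695
Z_in = Z_0·(Z_L + jZ_0·tanβl)/(Z_0 + jZ_L·tanβl) = 52.9 + j11.4 Ω
Γ_s = (Z_in − Z_s)/(Z_in + Z_s) = (-22.1 + j11.4)/(128 + j11.4), |Γ_s| = 0.194

|Γ| ≈ 0.194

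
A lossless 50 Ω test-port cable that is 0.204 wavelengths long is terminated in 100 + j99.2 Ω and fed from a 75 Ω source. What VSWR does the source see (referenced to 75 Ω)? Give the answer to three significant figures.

βl = 2π × 0.204 = 73.4°
tan(βl) = 3.36
Z_in = Z_0·(Z_L + jZ_0·tanβl)/(Z_0 + jZ_L·tanβl) = 15.9 − j28.3 Ω
Γ_s = (Z_in − Z_s)/(Z_in + Z_s) = (-59.1 − j28.3)/(90.9 − j28.3), |Γ_s| = 0.688
VSWR = (1 + |Γ_s|)/(1 − |Γ_s|)

VSWR ≈ 5.41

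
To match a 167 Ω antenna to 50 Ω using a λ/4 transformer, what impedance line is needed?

Z_qwt ≈ 91.4 Ω

Z_qwt = √(Z_0·R_L) = √(50 × 167) = √8350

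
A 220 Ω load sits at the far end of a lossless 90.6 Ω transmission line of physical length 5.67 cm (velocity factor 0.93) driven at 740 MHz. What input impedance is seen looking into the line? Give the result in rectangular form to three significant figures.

Z_in ≈ 52.2 − j50 Ω

λ = v/f = 0.93·c / 740 MHz = 0.377 m
βl = 2π·l/λ = 2π × 0.15 = 54.1°
tan(βl) = tan(54.1°) = 1.38
Z_in = Z_0·(Z_L + jZ_0·tanβl)/(Z_0 + jZ_L·tanβl)
     = 90.6·(220 + j125)/(90.6 + j304)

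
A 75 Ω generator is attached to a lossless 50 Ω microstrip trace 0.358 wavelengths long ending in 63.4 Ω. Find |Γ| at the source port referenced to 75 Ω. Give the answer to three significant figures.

βl = 2π × 0.358 = 129°
tan(βl) = -1.24
Z_in = Z_0·(Z_L + jZ_0·tanβl)/(Z_0 + jZ_L·tanβl) = 46.3 + j10.9 Ω
Γ_s = (Z_in − Z_s)/(Z_in + Z_s) = (-28.7 + j10.9)/(121 + j10.9), |Γ_s| = 0.252

|Γ| ≈ 0.252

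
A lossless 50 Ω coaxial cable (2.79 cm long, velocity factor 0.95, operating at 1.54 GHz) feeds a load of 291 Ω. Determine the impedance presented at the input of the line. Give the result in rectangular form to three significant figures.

Z_in ≈ 12.8 − j34.4 Ω

λ = v/f = 0.95·c / 1.54 GHz = 0.185 m
βl = 2π·l/λ = 2π × 0.151 = 54.3°
tan(βl) = tan(54.3°) = 1.39
Z_in = Z_0·(Z_L + jZ_0·tanβl)/(Z_0 + jZ_L·tanβl)
     = 50·(291 + j69.5)/(50 + j405)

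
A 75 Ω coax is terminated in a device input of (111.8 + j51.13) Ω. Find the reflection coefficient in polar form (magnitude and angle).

Γ ≈ 0.325 ∠ 38.9°

Γ = (Z_L − Z_0)/(Z_L + Z_0) = (36.8 + j51.13)/(186.8 + j51.13)
|Γ| = 63/194 = 0.325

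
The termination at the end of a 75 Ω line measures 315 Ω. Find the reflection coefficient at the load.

Γ = 0.615

Γ = (Z_L − Z_0)/(Z_L + Z_0) = (315 − 75)/(315 + 75) = 240/390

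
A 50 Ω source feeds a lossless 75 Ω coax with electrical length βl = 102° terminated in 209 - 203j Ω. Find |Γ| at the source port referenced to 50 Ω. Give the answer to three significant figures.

tan(βl) = -4.7
Z_in = Z_0·(Z_L + jZ_0·tanβl)/(Z_0 + jZ_L·tanβl) = 15.6 + j29.9 Ω
Γ_s = (Z_in − Z_s)/(Z_in + Z_s) = (-34.4 + j29.9)/(65.6 + j29.9), |Γ_s| = 0.632

|Γ| ≈ 0.632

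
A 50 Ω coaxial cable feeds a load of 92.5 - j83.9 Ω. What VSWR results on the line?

VSWR ≈ 3.64

Γ = (Z_L − Z_0)/(Z_L + Z_0) = (42.5 − j83.9)/(142.5 − j83.9)
|Γ| = 94.1/165 = 0.569
VSWR = (1 + |Γ|)/(1 − |Γ|) = 1.57/0.431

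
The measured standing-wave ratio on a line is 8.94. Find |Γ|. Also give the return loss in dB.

|Γ| ≈ 0.799; return loss ≈ 1.95 dB

|Γ| = (S − 1)/(S + 1) = (8.94 − 1)/(8.94 + 1) = 7.94/9.94
RL = −20·log₁₀|Γ| = −20·log₁₀(0.799)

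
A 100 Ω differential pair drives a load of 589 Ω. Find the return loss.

RL ≈ 2.98 dB

Γ = (589 − 100)/(589 + 100) = 0.71
RL = −20·log₁₀|Γ| = −20·log₁₀(0.71)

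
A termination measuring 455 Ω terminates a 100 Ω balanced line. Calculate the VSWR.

VSWR ≈ 4.55

Γ = (455 − 100)/(455 + 100) = 0.64
VSWR = (1 + 0.64)/(1 − 0.64)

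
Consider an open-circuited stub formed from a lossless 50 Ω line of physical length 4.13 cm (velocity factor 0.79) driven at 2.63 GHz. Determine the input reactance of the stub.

λ = v/f = 0.79·c / 2.63 GHz = 0.0901 m
βl = 2π·l/λ = 2π × 0.458 = 165°
tan(βl) = -0.268
For an open-circuited stub, Z_in = −jZ_0·cot(βl) = −jZ_0/tan(βl)

X_in ≈ 186 Ω (inductive)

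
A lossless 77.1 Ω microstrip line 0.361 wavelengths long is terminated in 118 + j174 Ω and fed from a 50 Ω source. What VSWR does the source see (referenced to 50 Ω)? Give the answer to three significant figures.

VSWR ≈ 4.17

βl = 2π × 0.361 = 130°
tan(βl) = -1.19
Z_in = Z_0·(Z_L + jZ_0·tanβl)/(Z_0 + jZ_L·tanβl) = 16.9 + j30.5 Ω
Γ_s = (Z_in − Z_s)/(Z_in + Z_s) = (-33.1 + j30.5)/(66.9 + j30.5), |Γ_s| = 0.613
VSWR = (1 + |Γ_s|)/(1 − |Γ_s|)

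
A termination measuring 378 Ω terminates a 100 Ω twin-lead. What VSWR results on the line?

Γ = (378 − 100)/(378 + 100) = 0.582
VSWR = (1 + 0.582)/(1 − 0.582)

VSWR ≈ 3.78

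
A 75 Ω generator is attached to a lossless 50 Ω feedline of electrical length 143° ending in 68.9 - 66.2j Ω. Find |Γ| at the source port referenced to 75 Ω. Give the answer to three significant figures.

tan(βl) = -0.754
Z_in = Z_0·(Z_L + jZ_0·tanβl)/(Z_0 + jZ_L·tanβl) = 100 + j66.1 Ω
Γ_s = (Z_in − Z_s)/(Z_in + Z_s) = (25.2 + j66.1)/(175 + j66.1), |Γ_s| = 0.378

|Γ| ≈ 0.378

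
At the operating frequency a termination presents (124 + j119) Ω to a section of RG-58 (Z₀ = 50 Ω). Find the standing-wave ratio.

VSWR ≈ 4.97

Γ = (Z_L − Z_0)/(Z_L + Z_0) = (74 + j119)/(174 + j119)
|Γ| = 140/211 = 0.665
VSWR = (1 + |Γ|)/(1 − |Γ|) = 1.66/0.335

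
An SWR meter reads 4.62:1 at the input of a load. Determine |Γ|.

|Γ| = (S − 1)/(S + 1) = (4.62 − 1)/(4.62 + 1) = 3.62/5.62

|Γ| ≈ 0.644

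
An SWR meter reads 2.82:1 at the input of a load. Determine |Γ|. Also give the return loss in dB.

|Γ| = (S − 1)/(S + 1) = (2.82 − 1)/(2.82 + 1) = 1.82/3.82
RL = −20·log₁₀|Γ| = −20·log₁₀(0.476)

|Γ| ≈ 0.476; return loss ≈ 6.44 dB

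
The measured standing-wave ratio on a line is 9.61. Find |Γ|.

|Γ| ≈ 0.811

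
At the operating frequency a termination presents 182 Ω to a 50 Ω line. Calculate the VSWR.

VSWR ≈ 3.64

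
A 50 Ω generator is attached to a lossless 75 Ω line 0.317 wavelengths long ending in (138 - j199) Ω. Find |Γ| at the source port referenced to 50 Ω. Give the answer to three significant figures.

βl = 2π × 0.317 = 114°
tan(βl) = -2.23
Z_in = Z_0·(Z_L + jZ_0·tanβl)/(Z_0 + jZ_L·tanβl) = 20.1 + j57.7 Ω
Γ_s = (Z_in − Z_s)/(Z_in + Z_s) = (-29.9 + j57.7)/(70.1 + j57.7), |Γ_s| = 0.716

|Γ| ≈ 0.716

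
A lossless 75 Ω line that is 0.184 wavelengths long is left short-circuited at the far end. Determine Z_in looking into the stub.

Z_in ≈ +j170 Ω

βl = 2π × 0.184 = 66.2°
tan(βl) = 2.27
For a short-circuited stub, Z_in = jZ_0·tan(βl)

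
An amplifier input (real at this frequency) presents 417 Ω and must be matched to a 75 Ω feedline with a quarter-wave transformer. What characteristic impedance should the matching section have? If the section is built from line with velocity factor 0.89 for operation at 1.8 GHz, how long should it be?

Z_qwt = √(Z_0·R_L) = √(75 × 417) = √31280
λ = 0.89·c/f = 0.148 m, so l = λ/4 = 0.0371 m

Z_qwt ≈ 177 Ω; length ≈ 3.71 cm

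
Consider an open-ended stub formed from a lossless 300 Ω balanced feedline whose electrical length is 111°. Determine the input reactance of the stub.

tan(βl) = -2.61
For an open-ended stub, Z_in = −jZ_0·cot(βl) = −jZ_0/tan(βl)

X_in ≈ 115 Ω (inductive)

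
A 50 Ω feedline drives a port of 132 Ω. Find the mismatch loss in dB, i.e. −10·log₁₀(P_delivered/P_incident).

mismatch loss ≈ 0.985 dB

Γ = (132 − 50)/(132 + 50) = 0.451
|Γ|² = 0.203, so P_del/P_inc = 1 − |Γ|² = 0.797
ML = −10·log₁₀(1 − |Γ|²)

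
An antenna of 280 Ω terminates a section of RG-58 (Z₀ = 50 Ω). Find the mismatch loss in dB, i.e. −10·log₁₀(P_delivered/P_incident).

Γ = (280 − 50)/(280 + 50) = 0.697
|Γ|² = 0.486, so P_del/P_inc = 1 − |Γ|² = 0.514
ML = −10·log₁₀(1 − |Γ|²)

mismatch loss ≈ 2.89 dB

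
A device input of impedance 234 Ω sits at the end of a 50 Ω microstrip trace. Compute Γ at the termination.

Γ = (Z_L − Z_0)/(Z_L + Z_0) = (234 − 50)/(234 + 50) = 184/284

Γ = 0.648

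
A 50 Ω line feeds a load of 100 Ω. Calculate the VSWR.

VSWR ≈ 2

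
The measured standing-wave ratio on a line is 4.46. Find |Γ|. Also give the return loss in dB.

|Γ| = (S − 1)/(S + 1) = (4.46 − 1)/(4.46 + 1) = 3.46/5.46
RL = −20·log₁₀|Γ| = −20·log₁₀(0.634)

|Γ| ≈ 0.634; return loss ≈ 3.96 dB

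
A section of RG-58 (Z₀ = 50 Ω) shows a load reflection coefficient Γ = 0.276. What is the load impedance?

Z_L ≈ 88.1 Ω

Z_L = Z_0·(1 + Γ)/(1 − Γ) = 50·(1.28)/(0.724)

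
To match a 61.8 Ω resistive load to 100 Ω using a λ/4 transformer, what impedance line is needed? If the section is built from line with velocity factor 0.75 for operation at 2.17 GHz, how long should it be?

Z_qwt ≈ 78.6 Ω; length ≈ 2.59 cm

Z_qwt = √(Z_0·R_L) = √(100 × 61.8) = √6180
λ = 0.75·c/f = 0.104 m, so l = λ/4 = 0.0259 m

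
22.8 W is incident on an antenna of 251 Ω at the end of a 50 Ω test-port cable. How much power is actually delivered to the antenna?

Γ = (251 − 50)/(251 + 50) = 0.668
|Γ|² = 0.446
P_refl = |Γ|²·P_inc = 10.2 W, P_del = (1 − |Γ|²)·P_inc = 12.6 W

P_delivered ≈ 12.6 W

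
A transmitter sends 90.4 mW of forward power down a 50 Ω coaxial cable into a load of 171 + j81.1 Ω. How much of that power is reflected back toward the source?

|Γ| = |(121 + j81.1)/(221 + j81.1)| = 0.619
|Γ|² = 0.383
P_refl = |Γ|²·P_inc = 34.6 mW, P_del = (1 − |Γ|²)·P_inc = 55.8 mW

P_reflected ≈ 34.6 mW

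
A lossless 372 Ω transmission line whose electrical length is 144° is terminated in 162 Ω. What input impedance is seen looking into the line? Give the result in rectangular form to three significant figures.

tan(βl) = tan(144°) = -0.727
Z_in = Z_0·(Z_L + jZ_0·tanβl)/(Z_0 + jZ_L·tanβl)
     = 372·(162 − j270)/(372 − j118)

Z_in ≈ 225 − j199 Ω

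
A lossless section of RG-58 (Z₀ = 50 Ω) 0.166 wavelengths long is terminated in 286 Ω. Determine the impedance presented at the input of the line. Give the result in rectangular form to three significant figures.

βl = 2π × 0.166 = 59.8°
tan(βl) = tan(59.8°) = 1.72
Z_in = Z_0·(Z_L + jZ_0·tanβl)/(Z_0 + jZ_L·tanβl)
     = 50·(286 + j85.8)/(50 + j491)

Z_in ≈ 11.6 − j28 Ω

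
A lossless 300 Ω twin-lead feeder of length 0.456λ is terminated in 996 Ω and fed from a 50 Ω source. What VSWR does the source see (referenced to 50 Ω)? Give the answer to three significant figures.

βl = 2π × 0.456 = 164°
tan(βl) = -0.284
Z_in = Z_0·(Z_L + jZ_0·tanβl)/(Z_0 + jZ_L·tanβl) = 570 + j452 Ω
Γ_s = (Z_in − Z_s)/(Z_in + Z_s) = (520 + j452)/(620 + j452), |Γ_s| = 0.898
VSWR = (1 + |Γ_s|)/(1 − |Γ_s|)

VSWR ≈ 18.6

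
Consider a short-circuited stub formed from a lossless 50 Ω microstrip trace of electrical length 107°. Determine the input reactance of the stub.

X_in ≈ -164 Ω (capacitive)

tan(βl) = -3.27
For a short-circuited stub, Z_in = jZ_0·tan(βl)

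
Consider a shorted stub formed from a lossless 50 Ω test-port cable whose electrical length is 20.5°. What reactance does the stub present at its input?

tan(βl) = 0.374
For a shorted stub, Z_in = jZ_0·tan(βl)

X_in ≈ 18.7 Ω (inductive)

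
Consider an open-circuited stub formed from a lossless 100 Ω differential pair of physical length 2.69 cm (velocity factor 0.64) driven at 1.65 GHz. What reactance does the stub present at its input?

λ = v/f = 0.64·c / 1.65 GHz = 0.116 m
βl = 2π·l/λ = 2π × 0.231 = 83.2°
tan(βl) = 8.41
For an open-circuited stub, Z_in = −jZ_0·cot(βl) = −jZ_0/tan(βl)

X_in ≈ -11.9 Ω (capacitive)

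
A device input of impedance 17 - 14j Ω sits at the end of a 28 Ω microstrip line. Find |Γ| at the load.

Γ = (Z_L − Z_0)/(Z_L + Z_0) = (-11 − j14)/(45 − j14)
|Γ| = 17.8/47.1

|Γ| ≈ 0.378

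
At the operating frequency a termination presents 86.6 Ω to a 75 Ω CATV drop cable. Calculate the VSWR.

Γ = (86.6 − 75)/(86.6 + 75) = 0.0718
VSWR = (1 + 0.0718)/(1 − 0.0718)

VSWR ≈ 1.15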